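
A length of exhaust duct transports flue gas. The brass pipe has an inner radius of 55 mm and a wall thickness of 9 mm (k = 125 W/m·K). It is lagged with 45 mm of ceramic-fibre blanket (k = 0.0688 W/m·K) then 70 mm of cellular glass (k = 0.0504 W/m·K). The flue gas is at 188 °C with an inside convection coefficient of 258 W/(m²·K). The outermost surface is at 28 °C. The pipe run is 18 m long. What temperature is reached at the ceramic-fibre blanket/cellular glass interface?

T ≈ 117 °C

Cylindrical conduction, so R = ln(r₂/r₁)/(2πkL) per layer, in series:
R_inner film = 1/(h_i·2πr₁L) = 1/(258×2π×0.055×18) = 6.231×10^-4 K/W
R_brass pipe wall = ln(64/55)/(2π×125×18) = 1.072×10^-5 K/W
R_ceramic-fibre blanket = ln(109/64)/(2π×0.0688×18) = 0.06843 K/W
R_cellular glass = ln(179/109)/(2π×0.0504×18) = 0.08702 K/W
R_total = 0.1561 K/W
Q = ΔT/R_total = 160/0.1561
Q = 1030 W
T_interface = T_inner − Q·ΣR(inner→interface) = 188 − 1030×0.06906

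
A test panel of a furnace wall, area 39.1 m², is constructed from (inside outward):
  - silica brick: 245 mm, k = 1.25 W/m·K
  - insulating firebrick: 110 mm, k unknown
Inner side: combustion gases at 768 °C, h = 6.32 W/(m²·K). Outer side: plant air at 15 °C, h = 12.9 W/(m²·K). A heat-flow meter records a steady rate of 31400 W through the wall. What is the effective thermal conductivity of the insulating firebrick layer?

k ≈ 0.217 W/(m·K)

Treating each layer as a thermal resistance in series:
R_inner film = 1/(h_i·A) = 1/(6.32×39.1) = 0.004047 K/W
R_silica brick = L/(kA) = 0.245/(1.25×39.1) = 0.005013 K/W
R_outer film = 1/(h_o·A) = 1/(12.9×39.1) = 0.001983 K/W
Sum of known resistances R_other = 0.01104 K/W
Total R = ΔT/Q = 753/31400 = 0.02398 K/W
R_insulating firebrick = R_total − R_other = 0.01294 K/W
k = L/(R·A) = 0.11/(0.01294×39.1)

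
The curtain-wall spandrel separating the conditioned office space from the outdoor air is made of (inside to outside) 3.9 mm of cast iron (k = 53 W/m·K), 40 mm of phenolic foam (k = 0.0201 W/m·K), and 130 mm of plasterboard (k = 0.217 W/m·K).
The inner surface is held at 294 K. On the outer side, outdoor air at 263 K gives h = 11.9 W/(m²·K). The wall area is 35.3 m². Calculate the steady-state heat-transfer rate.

Treating each layer as a thermal resistance in series:
R_cast iron = L/(kA) = 0.0039/(53×35.3) = 2.085×10^-6 K/W
R_phenolic foam = L/(kA) = 0.04/(0.0201×35.3) = 0.05638 K/W
R_plasterboard = L/(kA) = 0.13/(0.217×35.3) = 0.01697 K/W
R_outer film = 1/(h_o·A) = 1/(11.9×35.3) = 0.002381 K/W
R_total = 0.07573 K/W
Q = ΔT / R_total = 31 / 0.07573

Q ≈ 409 W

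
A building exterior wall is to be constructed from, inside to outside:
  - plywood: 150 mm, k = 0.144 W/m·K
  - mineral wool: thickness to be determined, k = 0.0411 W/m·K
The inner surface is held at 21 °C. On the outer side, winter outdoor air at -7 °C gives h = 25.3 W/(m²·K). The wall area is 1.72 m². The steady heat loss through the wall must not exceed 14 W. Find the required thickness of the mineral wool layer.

L ≈ 96.9 mm

Thermal resistances in series:
R_plywood = L/(kA) = 0.15/(0.144×1.72) = 0.6056 K/W
R_outer film = 1/(h_o·A) = 1/(25.3×1.72) = 0.02298 K/W
Sum of the known resistances R_other = 0.6286 K/W
Required total resistance R_tot = ΔT/Q_allow = 28/14 = 2 K/W
R_mineral wool = R_tot − R_other = 1.371 K/W
L = R·k·A = 1.371×0.0411×1.72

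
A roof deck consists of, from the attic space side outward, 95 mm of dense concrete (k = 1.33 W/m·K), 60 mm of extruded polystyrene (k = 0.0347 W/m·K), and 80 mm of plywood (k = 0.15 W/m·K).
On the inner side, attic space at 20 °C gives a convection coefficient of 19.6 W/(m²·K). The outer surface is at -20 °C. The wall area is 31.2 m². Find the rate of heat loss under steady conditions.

Q ≈ 523 W

Thermal resistances in series:
R_inner film = 1/(h_i·A) = 1/(19.6×31.2) = 0.001635 K/W
R_dense concrete = L/(kA) = 0.095/(1.33×31.2) = 0.002289 K/W
R_extruded polystyrene = L/(kA) = 0.06/(0.0347×31.2) = 0.05542 K/W
R_plywood = L/(kA) = 0.08/(0.15×31.2) = 0.01709 K/W
R_total = 0.07644 K/W
Q = ΔT / R_total = 40 / 0.07644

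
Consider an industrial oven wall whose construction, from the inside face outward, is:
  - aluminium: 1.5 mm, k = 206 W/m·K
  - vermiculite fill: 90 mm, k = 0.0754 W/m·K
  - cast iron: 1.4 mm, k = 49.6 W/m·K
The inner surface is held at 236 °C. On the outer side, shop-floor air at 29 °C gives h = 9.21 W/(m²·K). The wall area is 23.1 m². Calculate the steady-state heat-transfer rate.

Q ≈ 3670 W

Treating each layer as a thermal resistance in series:
R_aluminium = L/(kA) = 0.0015/(206×23.1) = 3.152×10^-7 K/W
R_vermiculite fill = L/(kA) = 0.09/(0.0754×23.1) = 0.05167 K/W
R_cast iron = L/(kA) = 0.0014/(49.6×23.1) = 1.222×10^-6 K/W
R_outer film = 1/(h_o·A) = 1/(9.21×23.1) = 0.0047 K/W
R_total = 0.05637 K/W
Q = ΔT / R_total = 207 / 0.05637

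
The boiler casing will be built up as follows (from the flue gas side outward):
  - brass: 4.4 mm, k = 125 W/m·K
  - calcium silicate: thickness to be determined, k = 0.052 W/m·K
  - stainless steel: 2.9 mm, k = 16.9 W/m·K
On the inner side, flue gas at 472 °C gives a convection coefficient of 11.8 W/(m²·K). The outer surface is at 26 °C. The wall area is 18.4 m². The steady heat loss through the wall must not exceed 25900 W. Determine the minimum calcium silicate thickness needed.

Treating each layer as a thermal resistance in series:
R_inner film = 1/(h_i·A) = 1/(11.8×18.4) = 0.004606 K/W
R_brass = L/(kA) = 0.0044/(125×18.4) = 1.913×10^-6 K/W
R_stainless steel = L/(kA) = 0.0029/(16.9×18.4) = 9.326×10^-6 K/W
Sum of the known resistances R_other = 0.004617 K/W
Required total resistance R_tot = ΔT/Q_allow = 446/25900 = 0.01722 K/W
R_calcium silicate = R_tot − R_other = 0.0126 K/W
L = R·k·A = 0.0126×0.052×18.4

L ≈ 12.1 mm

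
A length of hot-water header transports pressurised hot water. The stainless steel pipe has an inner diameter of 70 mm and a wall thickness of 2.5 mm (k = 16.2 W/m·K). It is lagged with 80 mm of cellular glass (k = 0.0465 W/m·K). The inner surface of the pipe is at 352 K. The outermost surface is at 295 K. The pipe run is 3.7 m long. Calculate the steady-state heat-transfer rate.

Q ≈ 53.9 W

For a radial system each layer contributes R = ln(r_out/r_in)/(2πkL); films add R = 1/(hA).
R_stainless steel pipe wall = ln(37.5/35)/(2π×16.2×3.7) = 1.832×10^-4 K/W
R_cellular glass = ln(117.5/37.5)/(2π×0.0465×3.7) = 1.056 K/W
R_total = 1.057 K/W
Q = ΔT/R_total = 57/1.057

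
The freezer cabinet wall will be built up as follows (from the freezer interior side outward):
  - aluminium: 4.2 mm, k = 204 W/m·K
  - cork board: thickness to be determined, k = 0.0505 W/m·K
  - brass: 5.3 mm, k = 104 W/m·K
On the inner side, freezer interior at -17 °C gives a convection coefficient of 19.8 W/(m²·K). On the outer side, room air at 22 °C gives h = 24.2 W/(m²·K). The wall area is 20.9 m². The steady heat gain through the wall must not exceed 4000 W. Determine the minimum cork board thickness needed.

L ≈ 5.65 mm

Series thermal resistances:
R_inner film = 1/(h_i·A) = 1/(19.8×20.9) = 0.002417 K/W
R_aluminium = L/(kA) = 0.0042/(204×20.9) = 9.851×10^-7 K/W
R_brass = L/(kA) = 0.0053/(104×20.9) = 2.438×10^-6 K/W
R_outer film = 1/(h_o·A) = 1/(24.2×20.9) = 0.001977 K/W
Sum of the known resistances R_other = 0.004397 K/W
Required total resistance R_tot = ΔT/Q_allow = 39/4000 = 0.00975 K/W
R_cork board = R_tot − R_other = 0.005353 K/W
L = R·k·A = 0.005353×0.0505×20.9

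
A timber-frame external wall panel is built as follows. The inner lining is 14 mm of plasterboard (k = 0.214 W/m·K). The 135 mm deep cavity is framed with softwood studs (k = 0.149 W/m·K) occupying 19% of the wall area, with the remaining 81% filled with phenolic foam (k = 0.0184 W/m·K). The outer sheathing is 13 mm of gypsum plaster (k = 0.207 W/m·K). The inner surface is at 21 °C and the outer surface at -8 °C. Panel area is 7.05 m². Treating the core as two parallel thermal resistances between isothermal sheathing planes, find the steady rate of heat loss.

Sheathing layers in series; stud and cavity paths in parallel between them.
R_inner = 0.014/(0.214×7.05) = 0.00928 K/W
R_stud  = 0.135/(0.149×0.19×7.05) = 0.6764 K/W
R_cav   = 0.135/(0.0184×0.81×7.05) = 1.285 K/W
1/R_core = 1/R_stud + 1/R_cav → R_core = 0.4431 K/W
R_outer = 0.013/(0.207×7.05) = 0.008908 K/W
R_total = 0.4613 K/W
Q = ΔT/R_total = 29/0.4613

Q ≈ 62.9 W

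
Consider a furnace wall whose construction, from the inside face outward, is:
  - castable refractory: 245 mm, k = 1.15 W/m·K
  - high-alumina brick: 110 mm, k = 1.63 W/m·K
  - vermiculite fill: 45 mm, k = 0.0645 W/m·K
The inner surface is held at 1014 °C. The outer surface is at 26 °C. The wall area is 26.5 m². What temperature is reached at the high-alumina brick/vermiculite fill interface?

Treating each layer as a thermal resistance in series:
R_castable refractory = L/(kA) = 0.245/(1.15×26.5) = 0.008039 K/W
R_high-alumina brick = L/(kA) = 0.11/(1.63×26.5) = 0.002547 K/W
R_vermiculite fill = L/(kA) = 0.045/(0.0645×26.5) = 0.02633 K/W
R_total = 0.03691 K/W;  Q = ΔT/R_total = 988/0.03691 = 26770 W
T_interface = T_inner − Q·ΣR(inner→interface) = 1014 − 26800×0.01059

T ≈ 731 °C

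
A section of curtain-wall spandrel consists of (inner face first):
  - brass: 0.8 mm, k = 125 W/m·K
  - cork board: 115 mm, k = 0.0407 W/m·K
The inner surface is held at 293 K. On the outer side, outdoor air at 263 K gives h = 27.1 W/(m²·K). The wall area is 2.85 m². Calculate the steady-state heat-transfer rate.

Using the resistance-network approach (series):
R_brass = L/(kA) = 0.0008/(125×2.85) = 2.246×10^-6 K/W
R_cork board = L/(kA) = 0.115/(0.0407×2.85) = 0.9914 K/W
R_outer film = 1/(h_o·A) = 1/(27.1×2.85) = 0.01295 K/W
R_total = 1.004 K/W
Q = ΔT / R_total = 30 / 1.004

Q ≈ 29.9 W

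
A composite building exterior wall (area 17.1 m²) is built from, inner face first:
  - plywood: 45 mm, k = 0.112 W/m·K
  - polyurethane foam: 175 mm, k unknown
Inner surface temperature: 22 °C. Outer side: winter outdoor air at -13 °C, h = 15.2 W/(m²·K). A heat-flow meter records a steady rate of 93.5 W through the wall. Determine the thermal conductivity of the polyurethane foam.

k ≈ 0.0295 W/(m·K)

Model the wall as resistances in series:
R_plywood = L/(kA) = 0.045/(0.112×17.1) = 0.0235 K/W
R_outer film = 1/(h_o·A) = 1/(15.2×17.1) = 0.003847 K/W
Sum of known resistances R_other = 0.02734 K/W
Total R = ΔT/Q = 35/93.5 = 0.3743 K/W
R_polyurethane foam = R_total − R_other = 0.347 K/W
k = L/(R·A) = 0.175/(0.347×17.1)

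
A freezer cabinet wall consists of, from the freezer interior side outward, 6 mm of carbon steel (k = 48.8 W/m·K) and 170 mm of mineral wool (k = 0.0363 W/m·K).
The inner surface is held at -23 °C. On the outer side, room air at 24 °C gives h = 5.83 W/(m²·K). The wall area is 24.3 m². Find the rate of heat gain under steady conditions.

Q ≈ 235 W

Treating each layer as a thermal resistance in series:
R_carbon steel = L/(kA) = 0.006/(48.8×24.3) = 5.06×10^-6 K/W
R_mineral wool = L/(kA) = 0.17/(0.0363×24.3) = 0.1927 K/W
R_outer film = 1/(h_o·A) = 1/(5.83×24.3) = 0.007059 K/W
R_total = 0.1998 K/W
Q = ΔT / R_total = 47 / 0.1998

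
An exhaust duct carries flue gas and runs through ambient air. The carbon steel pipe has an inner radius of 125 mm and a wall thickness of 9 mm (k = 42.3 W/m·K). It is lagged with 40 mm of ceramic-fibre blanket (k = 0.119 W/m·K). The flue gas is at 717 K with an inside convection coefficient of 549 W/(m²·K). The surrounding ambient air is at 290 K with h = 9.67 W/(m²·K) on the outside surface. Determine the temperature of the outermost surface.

Treating each annulus and film as a series resistance:
R_inner film = 1/(h_i·2πr₁L) = 1/(549×2π×0.125×1) = 0.002319 K/W
R_carbon steel pipe wall = ln(134/125)/(2π×42.3×1) = 2.616×10^-4 K/W
R_ceramic-fibre blanket = ln(174/134)/(2π×0.119×1) = 0.3494 K/W
R_outer film = 1/(h_o·2πr_oL) = 1/(9.67×2π×0.174×1) = 0.09459 K/W
R_total = 0.4465 K/W
Q = ΔT/R_total = 427/0.4465
Q = 956 W/m
T_interface = T_inner − Q·ΣR(inner→interface) = 717 − 956×0.3519

T ≈ 380 K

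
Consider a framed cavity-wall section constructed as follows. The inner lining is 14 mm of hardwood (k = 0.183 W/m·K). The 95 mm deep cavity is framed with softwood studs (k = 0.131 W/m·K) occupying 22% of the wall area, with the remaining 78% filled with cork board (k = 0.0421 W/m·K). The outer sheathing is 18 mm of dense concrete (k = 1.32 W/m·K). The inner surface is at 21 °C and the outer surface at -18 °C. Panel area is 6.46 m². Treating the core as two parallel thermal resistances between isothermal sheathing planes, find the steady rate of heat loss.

Q ≈ 154 W

Sheathing layers in series; stud and cavity paths in parallel between them.
R_inner = 0.014/(0.183×6.46) = 0.01184 K/W
R_stud  = 0.095/(0.131×0.22×6.46) = 0.5103 K/W
R_cav   = 0.095/(0.0421×0.78×6.46) = 0.4478 K/W
1/R_core = 1/R_stud + 1/R_cav → R_core = 0.2385 K/W
R_outer = 0.018/(1.32×6.46) = 0.002111 K/W
R_total = 0.2525 K/W
Q = ΔT/R_total = 39/0.2525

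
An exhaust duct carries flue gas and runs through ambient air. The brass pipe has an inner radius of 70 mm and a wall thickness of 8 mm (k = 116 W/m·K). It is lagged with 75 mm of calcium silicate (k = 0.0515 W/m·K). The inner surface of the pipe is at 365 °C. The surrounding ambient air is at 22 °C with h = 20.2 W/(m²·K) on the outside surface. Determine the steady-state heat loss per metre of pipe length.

q′ ≈ 161 W/m

Treating each annulus and film as a series resistance:
R_brass pipe wall = ln(78/70)/(2π×116×1) = 1.485×10^-4 K/W
R_calcium silicate = ln(153/78)/(2π×0.0515×1) = 2.082 K/W
R_outer film = 1/(h_o·2πr_oL) = 1/(20.2×2π×0.153×1) = 0.0515 K/W
R_total = 2.134 K/W
Q = ΔT/R_total = 343/2.134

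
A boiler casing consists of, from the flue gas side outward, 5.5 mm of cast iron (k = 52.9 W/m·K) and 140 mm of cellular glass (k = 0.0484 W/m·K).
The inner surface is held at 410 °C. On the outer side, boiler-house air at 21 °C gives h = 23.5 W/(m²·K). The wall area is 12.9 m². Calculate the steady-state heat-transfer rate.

Q ≈ 1710 W

Using the resistance-network approach (series):
R_cast iron = L/(kA) = 0.0055/(52.9×12.9) = 8.06×10^-6 K/W
R_cellular glass = L/(kA) = 0.14/(0.0484×12.9) = 0.2242 K/W
R_outer film = 1/(h_o·A) = 1/(23.5×12.9) = 0.003299 K/W
R_total = 0.2275 K/W
Q = ΔT / R_total = 389 / 0.2275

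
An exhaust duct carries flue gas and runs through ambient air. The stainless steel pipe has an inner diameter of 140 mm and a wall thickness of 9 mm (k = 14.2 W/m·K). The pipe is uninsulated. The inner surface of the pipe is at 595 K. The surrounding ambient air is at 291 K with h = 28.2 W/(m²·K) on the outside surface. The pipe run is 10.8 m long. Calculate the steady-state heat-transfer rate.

Q ≈ 45100 W

For a radial system each layer contributes R = ln(r_out/r_in)/(2πkL); films add R = 1/(hA).
R_stainless steel pipe wall = ln(79/70)/(2π×14.2×10.8) = 1.255×10^-4 K/W
R_outer film = 1/(h_o·2πr_oL) = 1/(28.2×2π×0.079×10.8) = 0.006615 K/W
R_total = 0.00674 K/W
Q = ΔT/R_total = 304/0.00674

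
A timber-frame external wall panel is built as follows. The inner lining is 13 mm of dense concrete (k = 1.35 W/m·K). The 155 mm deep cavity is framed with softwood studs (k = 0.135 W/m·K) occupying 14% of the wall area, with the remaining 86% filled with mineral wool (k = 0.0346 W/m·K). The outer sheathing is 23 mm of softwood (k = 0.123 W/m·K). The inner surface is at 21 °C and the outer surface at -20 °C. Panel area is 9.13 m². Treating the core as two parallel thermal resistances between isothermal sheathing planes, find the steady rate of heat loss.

Sheathing layers in series; stud and cavity paths in parallel between them.
R_inner = 0.013/(1.35×9.13) = 0.001055 K/W
R_stud  = 0.155/(0.135×0.14×9.13) = 0.8983 K/W
R_cav   = 0.155/(0.0346×0.86×9.13) = 0.5705 K/W
1/R_core = 1/R_stud + 1/R_cav → R_core = 0.3489 K/W
R_outer = 0.023/(0.123×9.13) = 0.02048 K/W
R_total = 0.3705 K/W
Q = ΔT/R_total = 41/0.3705

Q ≈ 111 W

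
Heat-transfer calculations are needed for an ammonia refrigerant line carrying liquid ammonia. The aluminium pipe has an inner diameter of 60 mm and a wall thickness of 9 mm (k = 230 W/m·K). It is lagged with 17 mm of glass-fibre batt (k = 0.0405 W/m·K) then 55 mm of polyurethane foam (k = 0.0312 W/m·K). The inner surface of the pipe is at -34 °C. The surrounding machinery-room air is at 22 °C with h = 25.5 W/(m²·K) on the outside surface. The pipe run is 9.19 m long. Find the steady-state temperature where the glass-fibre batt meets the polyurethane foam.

Treating each annulus and film as a series resistance:
R_aluminium pipe wall = ln(39/30)/(2π×230×9.19) = 1.976×10^-5 K/W
R_glass-fibre batt = ln(56/39)/(2π×0.0405×9.19) = 0.1547 K/W
R_polyurethane foam = ln(111/56)/(2π×0.0312×9.19) = 0.3798 K/W
R_outer film = 1/(h_o·2πr_oL) = 1/(25.5×2π×0.111×9.19) = 0.006118 K/W
R_total = 0.5406 K/W
Q = ΔT/R_total = 56/0.5406
Q = 104 W
T_interface = T_inner + Q·ΣR(inner→interface) = -34 + 104×0.1547

T ≈ -18 °C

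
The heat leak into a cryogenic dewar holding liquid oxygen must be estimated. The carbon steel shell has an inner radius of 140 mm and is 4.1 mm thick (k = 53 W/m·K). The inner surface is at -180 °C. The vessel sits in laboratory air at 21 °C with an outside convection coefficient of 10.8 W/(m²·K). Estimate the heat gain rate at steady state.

Q ≈ 566 W

Spherical conduction: R = (1/r_in − 1/r_out)/(4πk) per layer; series-sum.
R_carbon steel shell = (1/0.14 − 1/0.1441)/(4π×53) = 3.051×10^-4 K/W
R_outer film = 1/(h·4πr_o²) = 1/(10.8×4π×0.1441²) = 0.3548 K/W
R_total = 0.3551 K/W
Q = ΔT/R_total = 201/0.3551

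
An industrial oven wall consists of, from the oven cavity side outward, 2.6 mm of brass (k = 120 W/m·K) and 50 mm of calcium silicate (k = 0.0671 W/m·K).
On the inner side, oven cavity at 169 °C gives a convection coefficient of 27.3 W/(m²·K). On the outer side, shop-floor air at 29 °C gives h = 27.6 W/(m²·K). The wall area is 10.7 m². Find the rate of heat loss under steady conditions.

Using the resistance-network approach (series):
R_inner film = 1/(h_i·A) = 1/(27.3×10.7) = 0.003423 K/W
R_brass = L/(kA) = 0.0026/(120×10.7) = 2.025×10^-6 K/W
R_calcium silicate = L/(kA) = 0.05/(0.0671×10.7) = 0.06964 K/W
R_outer film = 1/(h_o·A) = 1/(27.6×10.7) = 0.003386 K/W
R_total = 0.07645 K/W
Q = ΔT / R_total = 140 / 0.07645

Q ≈ 1830 W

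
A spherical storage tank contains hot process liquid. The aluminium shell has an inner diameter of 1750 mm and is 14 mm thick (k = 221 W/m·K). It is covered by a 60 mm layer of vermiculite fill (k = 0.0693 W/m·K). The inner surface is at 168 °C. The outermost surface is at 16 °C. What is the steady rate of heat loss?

Q ≈ 1860 W

Spherical conduction: R = (1/r_in − 1/r_out)/(4πk) per layer; series-sum.
R_aluminium shell = (1/0.875 − 1/0.889)/(4π×221) = 6.481×10^-6 K/W
R_vermiculite fill = (1/0.889 − 1/0.949)/(4π×0.0693) = 0.08167 K/W
R_total = 0.08167 K/W
Q = ΔT/R_total = 152/0.08167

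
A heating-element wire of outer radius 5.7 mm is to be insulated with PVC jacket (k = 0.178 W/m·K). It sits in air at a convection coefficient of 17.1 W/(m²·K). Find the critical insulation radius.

For a cylinder r_cr = k/h = 0.178/17.1
r_cr = 10.4 mm; since the bare radius (5.7 mm) is below r_cr, adding a thin layer of insulation will *increase* heat loss.

r_cr ≈ 10.4 mm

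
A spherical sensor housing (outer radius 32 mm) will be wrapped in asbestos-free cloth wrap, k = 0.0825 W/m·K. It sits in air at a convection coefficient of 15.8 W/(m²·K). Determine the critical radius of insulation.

r_cr ≈ 10.4 mm

For a sphere r_cr = 2k/h = 2×0.0825/15.8
r_cr = 10.4 mm; since the bare radius (32 mm) is above r_cr, any added insulation will reduce heat loss.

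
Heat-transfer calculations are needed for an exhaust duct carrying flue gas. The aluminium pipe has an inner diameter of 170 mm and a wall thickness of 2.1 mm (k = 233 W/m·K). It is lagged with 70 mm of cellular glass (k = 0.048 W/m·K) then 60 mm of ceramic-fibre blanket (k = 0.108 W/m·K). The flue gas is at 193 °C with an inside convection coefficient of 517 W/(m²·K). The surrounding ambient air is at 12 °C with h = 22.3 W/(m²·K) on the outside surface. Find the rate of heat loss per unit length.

Cylindrical conduction, so R = ln(r₂/r₁)/(2πkL) per layer, in series:
R_inner film = 1/(h_i·2πr₁L) = 1/(517×2π×0.085×1) = 0.003622 K/W
R_aluminium pipe wall = ln(87.1/85)/(2π×233×1) = 1.667×10^-5 K/W
R_cellular glass = ln(157.1/87.1)/(2π×0.048×1) = 1.956 K/W
R_ceramic-fibre blanket = ln(217.1/157.1)/(2π×0.108×1) = 0.4767 K/W
R_outer film = 1/(h_o·2πr_oL) = 1/(22.3×2π×0.2171×1) = 0.03287 K/W
R_total = 2.469 K/W
Q = ΔT/R_total = 181/2.469

q′ ≈ 73.3 W/m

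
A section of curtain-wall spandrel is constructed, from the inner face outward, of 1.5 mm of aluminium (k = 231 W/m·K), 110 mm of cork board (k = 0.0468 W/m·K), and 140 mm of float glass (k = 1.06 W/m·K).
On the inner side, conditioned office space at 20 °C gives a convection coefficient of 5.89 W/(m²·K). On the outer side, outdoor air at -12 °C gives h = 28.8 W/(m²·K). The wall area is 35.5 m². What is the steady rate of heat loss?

Series thermal resistances:
R_inner film = 1/(h_i·A) = 1/(5.89×35.5) = 0.004783 K/W
R_aluminium = L/(kA) = 0.0015/(231×35.5) = 1.829×10^-7 K/W
R_cork board = L/(kA) = 0.11/(0.0468×35.5) = 0.06621 K/W
R_float glass = L/(kA) = 0.14/(1.06×35.5) = 0.00372 K/W
R_outer film = 1/(h_o·A) = 1/(28.8×35.5) = 9.781×10^-4 K/W
R_total = 0.07569 K/W
Q = ΔT / R_total = 32 / 0.07569

Q ≈ 423 W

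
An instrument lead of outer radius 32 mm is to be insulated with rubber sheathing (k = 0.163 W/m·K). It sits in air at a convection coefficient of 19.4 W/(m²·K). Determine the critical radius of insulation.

r_cr ≈ 8.4 mm

For a cylinder r_cr = k/h = 0.163/19.4
r_cr = 8.4 mm; since the bare radius (32 mm) is above r_cr, any added insulation will reduce heat loss.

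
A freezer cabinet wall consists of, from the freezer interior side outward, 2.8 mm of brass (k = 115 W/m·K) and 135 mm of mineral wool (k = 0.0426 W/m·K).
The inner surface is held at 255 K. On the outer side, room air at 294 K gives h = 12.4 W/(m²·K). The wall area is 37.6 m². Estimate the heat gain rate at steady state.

Thermal resistances in series:
R_brass = L/(kA) = 0.0028/(115×37.6) = 6.475×10^-7 K/W
R_mineral wool = L/(kA) = 0.135/(0.0426×37.6) = 0.08428 K/W
R_outer film = 1/(h_o·A) = 1/(12.4×37.6) = 0.002145 K/W
R_total = 0.08643 K/W
Q = ΔT / R_total = 39 / 0.08643

Q ≈ 451 W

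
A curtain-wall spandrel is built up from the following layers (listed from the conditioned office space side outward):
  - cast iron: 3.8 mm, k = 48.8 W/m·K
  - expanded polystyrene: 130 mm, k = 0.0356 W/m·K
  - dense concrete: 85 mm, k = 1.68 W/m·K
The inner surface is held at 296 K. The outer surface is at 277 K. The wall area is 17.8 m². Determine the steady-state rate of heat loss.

Model the wall as resistances in series:
R_cast iron = L/(kA) = 0.0038/(48.8×17.8) = 4.375×10^-6 K/W
R_expanded polystyrene = L/(kA) = 0.13/(0.0356×17.8) = 0.2052 K/W
R_dense concrete = L/(kA) = 0.085/(1.68×17.8) = 0.002842 K/W
R_total = 0.208 K/W
Q = ΔT / R_total = 19 / 0.208

Q ≈ 91.3 W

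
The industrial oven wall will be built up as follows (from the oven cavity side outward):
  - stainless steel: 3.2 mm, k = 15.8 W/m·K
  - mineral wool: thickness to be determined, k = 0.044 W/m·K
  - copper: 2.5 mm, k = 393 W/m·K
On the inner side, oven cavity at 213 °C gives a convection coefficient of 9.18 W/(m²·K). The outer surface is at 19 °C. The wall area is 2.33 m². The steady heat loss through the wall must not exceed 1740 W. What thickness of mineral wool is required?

Thermal resistances in series:
R_inner film = 1/(h_i·A) = 1/(9.18×2.33) = 0.04675 K/W
R_stainless steel = L/(kA) = 0.0032/(15.8×2.33) = 8.692×10^-5 K/W
R_copper = L/(kA) = 0.0025/(393×2.33) = 2.73×10^-6 K/W
Sum of the known resistances R_other = 0.04684 K/W
Required total resistance R_tot = ΔT/Q_allow = 194/1740 = 0.1115 K/W
R_mineral wool = R_tot − R_other = 0.06465 K/W
L = R·k·A = 0.06465×0.044×2.33

L ≈ 6.63 mm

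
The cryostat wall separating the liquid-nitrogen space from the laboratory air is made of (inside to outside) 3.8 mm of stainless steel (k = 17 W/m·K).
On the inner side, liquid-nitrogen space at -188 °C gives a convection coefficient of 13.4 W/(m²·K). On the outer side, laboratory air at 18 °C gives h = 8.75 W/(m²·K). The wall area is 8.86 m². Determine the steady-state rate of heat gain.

Q ≈ 9650 W

Using the resistance-network approach (series):
R_inner film = 1/(h_i·A) = 1/(13.4×8.86) = 0.008423 K/W
R_stainless steel = L/(kA) = 0.0038/(17×8.86) = 2.523×10^-5 K/W
R_outer film = 1/(h_o·A) = 1/(8.75×8.86) = 0.0129 K/W
R_total = 0.02135 K/W
Q = ΔT / R_total = 206 / 0.02135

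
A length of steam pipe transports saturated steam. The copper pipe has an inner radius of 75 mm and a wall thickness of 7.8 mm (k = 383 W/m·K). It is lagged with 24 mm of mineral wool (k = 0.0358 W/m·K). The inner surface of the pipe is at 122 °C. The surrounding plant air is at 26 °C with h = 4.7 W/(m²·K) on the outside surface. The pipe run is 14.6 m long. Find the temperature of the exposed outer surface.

T ≈ 47 °C

Per-layer cylindrical resistances, series-summed:
R_copper pipe wall = ln(82.8/75)/(2π×383×14.6) = 2.816×10^-6 K/W
R_mineral wool = ln(106.8/82.8)/(2π×0.0358×14.6) = 0.0775 K/W
R_outer film = 1/(h_o·2πr_oL) = 1/(4.7×2π×0.1068×14.6) = 0.02172 K/W
R_total = 0.09922 K/W
Q = ΔT/R_total = 96/0.09922
Q = 968 W
T_interface = T_inner − Q·ΣR(inner→interface) = 122 − 968×0.07751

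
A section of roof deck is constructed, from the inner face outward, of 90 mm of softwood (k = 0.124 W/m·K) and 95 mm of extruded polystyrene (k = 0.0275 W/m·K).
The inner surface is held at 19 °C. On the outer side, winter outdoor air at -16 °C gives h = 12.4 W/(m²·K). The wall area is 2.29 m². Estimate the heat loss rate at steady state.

Q ≈ 18.8 W

Model the wall as resistances in series:
R_softwood = L/(kA) = 0.09/(0.124×2.29) = 0.3169 K/W
R_extruded polystyrene = L/(kA) = 0.095/(0.0275×2.29) = 1.509 K/W
R_outer film = 1/(h_o·A) = 1/(12.4×2.29) = 0.03522 K/W
R_total = 1.861 K/W
Q = ΔT / R_total = 35 / 1.861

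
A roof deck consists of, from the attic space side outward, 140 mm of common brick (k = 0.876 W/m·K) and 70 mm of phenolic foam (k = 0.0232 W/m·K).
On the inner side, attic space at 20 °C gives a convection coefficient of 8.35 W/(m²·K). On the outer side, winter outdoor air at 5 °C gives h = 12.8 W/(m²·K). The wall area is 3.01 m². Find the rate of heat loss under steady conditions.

Model the wall as resistances in series:
R_inner film = 1/(h_i·A) = 1/(8.35×3.01) = 0.03979 K/W
R_common brick = L/(kA) = 0.14/(0.876×3.01) = 0.0531 K/W
R_phenolic foam = L/(kA) = 0.07/(0.0232×3.01) = 1.002 K/W
R_outer film = 1/(h_o·A) = 1/(12.8×3.01) = 0.02596 K/W
R_total = 1.121 K/W
Q = ΔT / R_total = 15 / 1.121

Q ≈ 13.4 W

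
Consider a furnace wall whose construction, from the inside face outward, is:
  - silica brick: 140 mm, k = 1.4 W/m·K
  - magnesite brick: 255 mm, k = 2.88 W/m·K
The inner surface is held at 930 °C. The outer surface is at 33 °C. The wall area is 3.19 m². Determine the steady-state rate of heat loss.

Using the resistance-network approach (series):
R_silica brick = L/(kA) = 0.14/(1.4×3.19) = 0.03135 K/W
R_magnesite brick = L/(kA) = 0.255/(2.88×3.19) = 0.02776 K/W
R_total = 0.0591 K/W
Q = ΔT / R_total = 897 / 0.0591

Q ≈ 15200 W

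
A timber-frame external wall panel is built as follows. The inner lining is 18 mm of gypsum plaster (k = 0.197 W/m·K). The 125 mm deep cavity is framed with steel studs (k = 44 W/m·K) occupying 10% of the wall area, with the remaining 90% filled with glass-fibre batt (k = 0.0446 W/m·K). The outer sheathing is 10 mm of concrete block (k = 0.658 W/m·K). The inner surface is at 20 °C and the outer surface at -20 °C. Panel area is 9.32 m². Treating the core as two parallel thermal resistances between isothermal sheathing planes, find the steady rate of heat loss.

Q ≈ 2770 W

Sheathing layers in series; stud and cavity paths in parallel between them.
R_inner = 0.018/(0.197×9.32) = 0.009804 K/W
R_stud  = 0.125/(44×0.1×9.32) = 0.003048 K/W
R_cav   = 0.125/(0.0446×0.9×9.32) = 0.3341 K/W
1/R_core = 1/R_stud + 1/R_cav → R_core = 0.003021 K/W
R_outer = 0.01/(0.658×9.32) = 0.001631 K/W
R_total = 0.01445 K/W
Q = ΔT/R_total = 40/0.01445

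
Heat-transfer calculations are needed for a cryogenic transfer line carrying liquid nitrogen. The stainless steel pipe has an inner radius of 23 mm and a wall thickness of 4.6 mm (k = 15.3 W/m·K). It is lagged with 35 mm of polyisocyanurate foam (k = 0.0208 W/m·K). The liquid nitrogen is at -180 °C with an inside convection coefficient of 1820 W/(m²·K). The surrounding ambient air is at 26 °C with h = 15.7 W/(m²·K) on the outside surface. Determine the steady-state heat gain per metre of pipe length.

q′ ≈ 32 W/m

Radial resistances (cylindrical: R_cond = ln(r_o/r_i)/(2πkL), R_conv = 1/(h·2πrL)):
R_inner film = 1/(h_i·2πr₁L) = 1/(1820×2π×0.023×1) = 0.003802 K/W
R_stainless steel pipe wall = ln(27.6/23)/(2π×15.3×1) = 0.001897 K/W
R_polyisocyanurate foam = ln(62.6/27.6)/(2π×0.0208×1) = 6.266 K/W
R_outer film = 1/(h_o·2πr_oL) = 1/(15.7×2π×0.0626×1) = 0.1619 K/W
R_total = 6.434 K/W
Q = ΔT/R_total = 206/6.434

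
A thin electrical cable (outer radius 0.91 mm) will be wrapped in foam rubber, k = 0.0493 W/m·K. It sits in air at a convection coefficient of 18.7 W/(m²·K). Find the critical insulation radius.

For a cylinder r_cr = k/h = 0.0493/18.7
r_cr = 2.64 mm; since the bare radius (0.91 mm) is below r_cr, adding a thin layer of insulation will *increase* heat loss.

r_cr ≈ 2.64 mm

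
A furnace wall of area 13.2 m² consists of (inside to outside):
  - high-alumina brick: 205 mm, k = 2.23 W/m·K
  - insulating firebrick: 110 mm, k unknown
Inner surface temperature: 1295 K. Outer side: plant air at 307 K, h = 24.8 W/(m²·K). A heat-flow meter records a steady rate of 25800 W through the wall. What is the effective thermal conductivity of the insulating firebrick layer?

k ≈ 0.295 W/(m·K)

Series thermal resistances:
R_high-alumina brick = L/(kA) = 0.205/(2.23×13.2) = 0.006964 K/W
R_outer film = 1/(h_o·A) = 1/(24.8×13.2) = 0.003055 K/W
Sum of known resistances R_other = 0.01002 K/W
Total R = ΔT/Q = 988/25800 = 0.03829 K/W
R_insulating firebrick = R_total − R_other = 0.02828 K/W
k = L/(R·A) = 0.11/(0.02828×13.2)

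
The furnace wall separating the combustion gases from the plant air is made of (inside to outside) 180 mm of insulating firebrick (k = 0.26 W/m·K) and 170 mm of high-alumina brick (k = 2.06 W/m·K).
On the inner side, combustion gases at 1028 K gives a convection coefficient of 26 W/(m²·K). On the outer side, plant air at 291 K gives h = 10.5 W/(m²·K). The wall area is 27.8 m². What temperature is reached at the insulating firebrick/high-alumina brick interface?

T ≈ 435 K

Model the wall as resistances in series:
R_inner film = 1/(h_i·A) = 1/(26×27.8) = 0.001384 K/W
R_insulating firebrick = L/(kA) = 0.18/(0.26×27.8) = 0.0249 K/W
R_high-alumina brick = L/(kA) = 0.17/(2.06×27.8) = 0.002968 K/W
R_outer film = 1/(h_o·A) = 1/(10.5×27.8) = 0.003426 K/W
R_total = 0.03268 K/W;  Q = ΔT/R_total = 737/0.03268 = 22550 W
T_interface = T_inner − Q·ΣR(inner→interface) = 1028 − 22600×0.02629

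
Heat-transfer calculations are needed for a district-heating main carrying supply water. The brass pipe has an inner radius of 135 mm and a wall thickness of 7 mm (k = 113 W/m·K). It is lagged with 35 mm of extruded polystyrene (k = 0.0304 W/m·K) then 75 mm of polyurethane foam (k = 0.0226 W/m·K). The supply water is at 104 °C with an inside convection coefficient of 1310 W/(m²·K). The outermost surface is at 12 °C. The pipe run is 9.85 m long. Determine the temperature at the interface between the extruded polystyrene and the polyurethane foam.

Cylindrical conduction, so R = ln(r₂/r₁)/(2πkL) per layer, in series:
R_inner film = 1/(h_i·2πr₁L) = 1/(1310×2π×0.135×9.85) = 9.136×10^-5 K/W
R_brass pipe wall = ln(142/135)/(2π×113×9.85) = 7.228×10^-6 K/W
R_extruded polystyrene = ln(177/142)/(2π×0.0304×9.85) = 0.1171 K/W
R_polyurethane foam = ln(252/177)/(2π×0.0226×9.85) = 0.2526 K/W
R_total = 0.3698 K/W
Q = ΔT/R_total = 92/0.3698
Q = 249 W
T_interface = T_inner − Q·ΣR(inner→interface) = 104 − 249×0.1172

T ≈ 74.8 °C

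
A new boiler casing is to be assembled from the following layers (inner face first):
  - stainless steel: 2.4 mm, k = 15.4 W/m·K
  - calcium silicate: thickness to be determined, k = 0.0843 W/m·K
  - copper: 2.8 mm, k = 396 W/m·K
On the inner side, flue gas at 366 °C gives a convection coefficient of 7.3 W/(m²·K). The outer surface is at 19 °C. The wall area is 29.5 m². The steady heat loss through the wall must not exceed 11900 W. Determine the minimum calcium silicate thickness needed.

L ≈ 61 mm

Model the wall as resistances in series:
R_inner film = 1/(h_i·A) = 1/(7.3×29.5) = 0.004644 K/W
R_stainless steel = L/(kA) = 0.0024/(15.4×29.5) = 5.283×10^-6 K/W
R_copper = L/(kA) = 0.0028/(396×29.5) = 2.397×10^-7 K/W
Sum of the known resistances R_other = 0.004649 K/W
Required total resistance R_tot = ΔT/Q_allow = 347/11900 = 0.02916 K/W
R_calcium silicate = R_tot − R_other = 0.02451 K/W
L = R·k·A = 0.02451×0.0843×29.5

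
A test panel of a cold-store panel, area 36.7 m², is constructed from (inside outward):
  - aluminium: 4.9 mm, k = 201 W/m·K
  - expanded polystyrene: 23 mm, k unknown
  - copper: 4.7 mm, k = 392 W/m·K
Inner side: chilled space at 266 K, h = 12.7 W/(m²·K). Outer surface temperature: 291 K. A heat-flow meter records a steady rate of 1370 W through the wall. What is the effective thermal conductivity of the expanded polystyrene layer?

Model the wall as resistances in series:
R_inner film = 1/(h_i·A) = 1/(12.7×36.7) = 0.002146 K/W
R_aluminium = L/(kA) = 0.0049/(201×36.7) = 6.643×10^-7 K/W
R_copper = L/(kA) = 0.0047/(392×36.7) = 3.267×10^-7 K/W
Sum of known resistances R_other = 0.002146 K/W
Total R = ΔT/Q = 25/1370 = 0.01825 K/W
R_expanded polystyrene = R_total − R_other = 0.0161 K/W
k = L/(R·A) = 0.023/(0.0161×36.7)

k ≈ 0.0389 W/(m·K)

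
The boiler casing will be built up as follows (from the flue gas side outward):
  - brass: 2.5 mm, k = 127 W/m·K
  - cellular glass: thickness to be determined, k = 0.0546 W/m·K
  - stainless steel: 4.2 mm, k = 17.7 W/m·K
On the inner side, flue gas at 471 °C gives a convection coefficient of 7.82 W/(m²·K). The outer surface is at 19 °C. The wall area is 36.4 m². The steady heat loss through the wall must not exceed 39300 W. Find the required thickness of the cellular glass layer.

L ≈ 15.9 mm

Thermal resistances in series:
R_inner film = 1/(h_i·A) = 1/(7.82×36.4) = 0.003513 K/W
R_brass = L/(kA) = 0.0025/(127×36.4) = 5.408×10^-7 K/W
R_stainless steel = L/(kA) = 0.0042/(17.7×36.4) = 6.519×10^-6 K/W
Sum of the known resistances R_other = 0.00352 K/W
Required total resistance R_tot = ΔT/Q_allow = 452/39300 = 0.0115 K/W
R_cellular glass = R_tot − R_other = 0.007981 K/W
L = R·k·A = 0.007981×0.0546×36.4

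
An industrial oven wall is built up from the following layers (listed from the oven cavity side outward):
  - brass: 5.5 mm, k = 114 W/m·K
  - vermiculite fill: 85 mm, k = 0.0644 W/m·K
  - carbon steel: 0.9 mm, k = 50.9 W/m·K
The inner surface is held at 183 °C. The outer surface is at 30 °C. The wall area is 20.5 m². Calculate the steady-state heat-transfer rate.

Q ≈ 2380 W

Series thermal resistances:
R_brass = L/(kA) = 0.0055/(114×20.5) = 2.353×10^-6 K/W
R_vermiculite fill = L/(kA) = 0.085/(0.0644×20.5) = 0.06438 K/W
R_carbon steel = L/(kA) = 0.0009/(50.9×20.5) = 8.625×10^-7 K/W
R_total = 0.06439 K/W
Q = ΔT / R_total = 153 / 0.06439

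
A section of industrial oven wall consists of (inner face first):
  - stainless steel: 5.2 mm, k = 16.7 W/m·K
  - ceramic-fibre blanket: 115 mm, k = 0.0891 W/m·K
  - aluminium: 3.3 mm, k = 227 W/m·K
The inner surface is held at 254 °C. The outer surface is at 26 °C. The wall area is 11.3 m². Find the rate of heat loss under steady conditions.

Q ≈ 2000 W

Series thermal resistances:
R_stainless steel = L/(kA) = 0.0052/(16.7×11.3) = 2.756×10^-5 K/W
R_ceramic-fibre blanket = L/(kA) = 0.115/(0.0891×11.3) = 0.1142 K/W
R_aluminium = L/(kA) = 0.0033/(227×11.3) = 1.286×10^-6 K/W
R_total = 0.1142 K/W
Q = ΔT / R_total = 228 / 0.1142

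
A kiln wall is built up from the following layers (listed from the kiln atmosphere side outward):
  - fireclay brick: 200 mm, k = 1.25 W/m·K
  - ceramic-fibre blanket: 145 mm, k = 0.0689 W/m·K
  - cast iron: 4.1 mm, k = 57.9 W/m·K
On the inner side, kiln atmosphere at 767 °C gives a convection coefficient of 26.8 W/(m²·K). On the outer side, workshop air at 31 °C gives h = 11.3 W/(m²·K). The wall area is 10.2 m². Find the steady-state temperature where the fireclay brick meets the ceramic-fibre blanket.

Model the wall as resistances in series:
R_inner film = 1/(h_i·A) = 1/(26.8×10.2) = 0.003658 K/W
R_fireclay brick = L/(kA) = 0.2/(1.25×10.2) = 0.01569 K/W
R_ceramic-fibre blanket = L/(kA) = 0.145/(0.0689×10.2) = 0.2063 K/W
R_cast iron = L/(kA) = 0.0041/(57.9×10.2) = 6.942×10^-6 K/W
R_outer film = 1/(h_o·A) = 1/(11.3×10.2) = 0.008676 K/W
R_total = 0.2344 K/W;  Q = ΔT/R_total = 736/0.2344 = 3141 W
T_interface = T_inner − Q·ΣR(inner→interface) = 767 − 3140×0.01934

T ≈ 706 °C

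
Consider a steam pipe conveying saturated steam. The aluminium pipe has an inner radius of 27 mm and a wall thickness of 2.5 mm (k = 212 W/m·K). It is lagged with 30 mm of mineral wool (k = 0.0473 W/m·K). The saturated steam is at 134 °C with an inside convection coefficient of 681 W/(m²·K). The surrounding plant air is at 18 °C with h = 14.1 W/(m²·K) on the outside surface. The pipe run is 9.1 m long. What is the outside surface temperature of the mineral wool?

Treating each annulus and film as a series resistance:
R_inner film = 1/(h_i·2πr₁L) = 1/(681×2π×0.027×9.1) = 9.512×10^-4 K/W
R_aluminium pipe wall = ln(29.5/27)/(2π×212×9.1) = 7.305×10^-6 K/W
R_mineral wool = ln(59.5/29.5)/(2π×0.0473×9.1) = 0.2594 K/W
R_outer film = 1/(h_o·2πr_oL) = 1/(14.1×2π×0.0595×9.1) = 0.02085 K/W
R_total = 0.2812 K/W
Q = ΔT/R_total = 116/0.2812
Q = 412 W
T_interface = T_inner − Q·ΣR(inner→interface) = 134 − 412×0.2604

T ≈ 26.6 °C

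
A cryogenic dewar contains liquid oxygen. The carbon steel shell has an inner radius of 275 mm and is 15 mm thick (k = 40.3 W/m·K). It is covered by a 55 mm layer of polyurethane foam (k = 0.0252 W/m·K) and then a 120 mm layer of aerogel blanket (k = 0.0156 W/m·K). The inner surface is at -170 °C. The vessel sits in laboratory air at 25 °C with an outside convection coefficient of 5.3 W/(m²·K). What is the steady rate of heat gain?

Spherical conduction: R = (1/r_in − 1/r_out)/(4πk) per layer; series-sum.
R_carbon steel shell = (1/0.275 − 1/0.29)/(4π×40.3) = 3.714×10^-4 K/W
R_polyurethane foam = (1/0.29 − 1/0.345)/(4π×0.0252) = 1.736 K/W
R_aerogel blanket = (1/0.345 − 1/0.465)/(4π×0.0156) = 3.816 K/W
R_outer film = 1/(h·4πr_o²) = 1/(5.3×4π×0.465²) = 0.06944 K/W
R_total = 5.621 K/W
Q = ΔT/R_total = 195/5.621

Q ≈ 34.7 W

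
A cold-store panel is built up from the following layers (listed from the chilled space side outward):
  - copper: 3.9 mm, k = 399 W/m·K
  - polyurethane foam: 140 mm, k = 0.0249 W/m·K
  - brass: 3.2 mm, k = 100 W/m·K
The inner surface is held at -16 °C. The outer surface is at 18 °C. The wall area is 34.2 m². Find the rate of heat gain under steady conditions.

Q ≈ 207 W

Series thermal resistances:
R_copper = L/(kA) = 0.0039/(399×34.2) = 2.858×10^-7 K/W
R_polyurethane foam = L/(kA) = 0.14/(0.0249×34.2) = 0.1644 K/W
R_brass = L/(kA) = 0.0032/(100×34.2) = 9.357×10^-7 K/W
R_total = 0.1644 K/W
Q = ΔT / R_total = 34 / 0.1644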